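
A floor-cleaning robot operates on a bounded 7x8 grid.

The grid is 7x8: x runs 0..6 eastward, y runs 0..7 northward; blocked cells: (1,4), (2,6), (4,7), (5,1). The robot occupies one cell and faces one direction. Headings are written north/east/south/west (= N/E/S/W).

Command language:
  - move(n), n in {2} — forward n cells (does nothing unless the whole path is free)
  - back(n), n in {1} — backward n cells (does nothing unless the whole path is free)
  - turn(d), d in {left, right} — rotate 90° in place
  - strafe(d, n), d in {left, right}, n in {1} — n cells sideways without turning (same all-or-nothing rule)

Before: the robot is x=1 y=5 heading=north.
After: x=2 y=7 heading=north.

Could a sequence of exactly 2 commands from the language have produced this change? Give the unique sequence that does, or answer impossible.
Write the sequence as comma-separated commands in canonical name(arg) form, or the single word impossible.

key: heading stays N — no command in the sequence turns
from: x=1 y=5 heading=north
step 1 (move(2)): x=1 y=7 heading=north
step 2 (strafe(right, 1)): x=2 y=7 heading=north
no rival 2-sequence matches.

move(2), strafe(right, 1)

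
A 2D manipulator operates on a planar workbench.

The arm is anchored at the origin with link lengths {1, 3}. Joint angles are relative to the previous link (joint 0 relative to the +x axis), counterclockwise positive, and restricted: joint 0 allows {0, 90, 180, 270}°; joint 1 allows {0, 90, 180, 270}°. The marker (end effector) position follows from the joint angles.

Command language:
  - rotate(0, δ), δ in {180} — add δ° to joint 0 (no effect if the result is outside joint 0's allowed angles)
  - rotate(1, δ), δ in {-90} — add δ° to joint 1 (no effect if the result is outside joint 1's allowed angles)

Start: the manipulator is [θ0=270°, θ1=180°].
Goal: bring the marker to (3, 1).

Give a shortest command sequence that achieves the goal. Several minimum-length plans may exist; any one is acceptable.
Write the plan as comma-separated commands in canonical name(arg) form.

start: [θ0=270°, θ1=180°]
t=1 rotate(1, -90) ⇒ [θ0=270°, θ1=90°]
t=2 rotate(1, -90) ⇒ [θ0=270°, θ1=0°]
t=3 rotate(1, -90) ⇒ [θ0=270°, θ1=270°]
t=4 rotate(0, 180) ⇒ [θ0=90°, θ1=270°]
nothing shorter than 4 reaches the goal.

rotate(1, -90), rotate(1, -90), rotate(1, -90), rotate(0, 180)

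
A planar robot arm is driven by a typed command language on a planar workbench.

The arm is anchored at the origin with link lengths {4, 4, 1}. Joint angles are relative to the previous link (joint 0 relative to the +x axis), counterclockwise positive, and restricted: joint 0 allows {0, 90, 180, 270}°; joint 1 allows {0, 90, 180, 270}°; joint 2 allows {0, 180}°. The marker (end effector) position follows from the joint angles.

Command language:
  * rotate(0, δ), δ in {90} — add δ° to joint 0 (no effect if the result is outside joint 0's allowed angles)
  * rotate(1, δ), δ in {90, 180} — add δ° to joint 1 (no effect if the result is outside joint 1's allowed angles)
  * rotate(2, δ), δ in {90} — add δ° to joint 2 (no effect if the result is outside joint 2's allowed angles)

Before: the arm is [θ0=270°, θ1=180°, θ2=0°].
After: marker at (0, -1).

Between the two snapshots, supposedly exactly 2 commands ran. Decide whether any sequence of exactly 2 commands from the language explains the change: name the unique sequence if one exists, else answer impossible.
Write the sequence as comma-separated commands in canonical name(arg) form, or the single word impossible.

rotate(0, 90), rotate(0, 90)

begin: [θ0=270°, θ1=180°, θ2=0°]
1. rotate(0, 90) → [θ0=0°, θ1=180°, θ2=0°]
2. rotate(0, 90) → [θ0=90°, θ1=180°, θ2=0°]
no other 2-command option fits: unique.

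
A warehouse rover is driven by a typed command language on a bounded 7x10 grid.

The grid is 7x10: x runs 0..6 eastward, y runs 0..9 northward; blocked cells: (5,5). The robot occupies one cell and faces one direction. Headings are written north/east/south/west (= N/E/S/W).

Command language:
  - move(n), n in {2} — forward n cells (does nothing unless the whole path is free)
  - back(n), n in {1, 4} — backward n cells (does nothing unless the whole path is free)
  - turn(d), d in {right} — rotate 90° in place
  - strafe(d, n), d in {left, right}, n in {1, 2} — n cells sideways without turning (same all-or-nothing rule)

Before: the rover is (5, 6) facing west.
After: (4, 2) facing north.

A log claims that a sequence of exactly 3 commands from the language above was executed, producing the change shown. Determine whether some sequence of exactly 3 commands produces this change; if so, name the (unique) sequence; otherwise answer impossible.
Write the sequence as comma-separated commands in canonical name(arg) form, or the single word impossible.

key: order matters: swapping turn(right) and back(4) lands elsewhere
start: (5, 6) facing west
1. turn(right) → (5, 6) facing north
2. strafe(left, 1) → (4, 6) facing north
3. back(4) → (4, 2) facing north
no rival 3-sequence matches.

turn(right), strafe(left, 1), back(4)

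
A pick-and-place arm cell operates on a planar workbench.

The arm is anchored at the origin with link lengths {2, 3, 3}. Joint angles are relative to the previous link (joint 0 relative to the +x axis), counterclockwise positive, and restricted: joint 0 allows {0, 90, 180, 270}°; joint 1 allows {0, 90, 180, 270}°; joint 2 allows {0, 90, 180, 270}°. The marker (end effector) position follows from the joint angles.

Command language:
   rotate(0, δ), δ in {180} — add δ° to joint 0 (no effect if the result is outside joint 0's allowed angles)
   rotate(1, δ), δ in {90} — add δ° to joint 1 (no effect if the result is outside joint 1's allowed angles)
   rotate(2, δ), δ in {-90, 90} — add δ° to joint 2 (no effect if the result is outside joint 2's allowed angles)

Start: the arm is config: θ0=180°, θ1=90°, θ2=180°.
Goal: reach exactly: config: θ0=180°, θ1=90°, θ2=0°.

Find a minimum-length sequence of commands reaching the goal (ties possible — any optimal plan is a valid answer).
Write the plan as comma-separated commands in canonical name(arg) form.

rotate(2, -90), rotate(2, -90)

t0: config: θ0=180°, θ1=90°, θ2=180°
step 1 (rotate(2, -90)): config: θ0=180°, θ1=90°, θ2=90°
step 2 (rotate(2, -90)): config: θ0=180°, θ1=90°, θ2=0°
shorter routes all fall short; 2 is best.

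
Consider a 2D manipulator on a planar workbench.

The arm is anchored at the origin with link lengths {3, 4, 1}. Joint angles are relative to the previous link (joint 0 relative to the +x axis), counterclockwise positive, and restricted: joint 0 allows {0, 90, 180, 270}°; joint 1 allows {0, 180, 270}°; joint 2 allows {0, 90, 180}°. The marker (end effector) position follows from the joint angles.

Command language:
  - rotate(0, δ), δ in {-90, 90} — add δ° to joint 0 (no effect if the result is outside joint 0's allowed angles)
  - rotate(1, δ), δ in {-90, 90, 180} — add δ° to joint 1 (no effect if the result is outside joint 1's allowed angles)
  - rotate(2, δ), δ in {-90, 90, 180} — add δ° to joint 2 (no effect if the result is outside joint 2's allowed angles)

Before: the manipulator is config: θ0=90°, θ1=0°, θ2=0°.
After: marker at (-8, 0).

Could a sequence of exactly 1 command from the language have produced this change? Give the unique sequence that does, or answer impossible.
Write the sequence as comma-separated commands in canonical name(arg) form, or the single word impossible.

start: config: θ0=90°, θ1=0°, θ2=0°
[1] after rotate(0, 90): config: θ0=180°, θ1=0°, θ2=0°
no rival 1-sequence matches.

rotate(0, 90)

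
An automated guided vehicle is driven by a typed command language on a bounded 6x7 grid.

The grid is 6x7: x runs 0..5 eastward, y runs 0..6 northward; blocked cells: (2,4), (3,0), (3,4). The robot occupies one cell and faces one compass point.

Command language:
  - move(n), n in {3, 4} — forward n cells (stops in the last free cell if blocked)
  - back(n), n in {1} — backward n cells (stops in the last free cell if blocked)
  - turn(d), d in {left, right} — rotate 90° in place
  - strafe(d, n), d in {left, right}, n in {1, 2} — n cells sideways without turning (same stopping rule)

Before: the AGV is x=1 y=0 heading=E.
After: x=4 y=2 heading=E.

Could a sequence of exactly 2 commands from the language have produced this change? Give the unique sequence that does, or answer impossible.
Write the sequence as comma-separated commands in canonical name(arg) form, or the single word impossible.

strafe(left, 2), move(3)

key: heading stays E — no command in the sequence turns
start: x=1 y=0 heading=E
1. strafe(left, 2) → x=1 y=2 heading=E
2. move(3) → x=4 y=2 heading=E
uniquely the one of 81 2-step routes that fits.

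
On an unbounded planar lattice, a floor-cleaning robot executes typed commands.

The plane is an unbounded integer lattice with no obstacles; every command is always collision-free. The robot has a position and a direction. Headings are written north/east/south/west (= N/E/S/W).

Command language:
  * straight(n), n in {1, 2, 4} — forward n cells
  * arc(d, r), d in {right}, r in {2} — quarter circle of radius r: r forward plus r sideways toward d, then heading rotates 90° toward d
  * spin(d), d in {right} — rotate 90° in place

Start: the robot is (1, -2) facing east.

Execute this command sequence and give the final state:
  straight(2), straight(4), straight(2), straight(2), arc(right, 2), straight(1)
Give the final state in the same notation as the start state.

(13, -5) facing south

begin: (1, -2) facing east
step 1 (straight(2)): (3, -2) facing east
step 2 (straight(4)): (7, -2) facing east
step 3 (straight(2)): (9, -2) facing east
step 4 (straight(2)): (11, -2) facing east
step 5 (arc(right, 2)): (13, -4) facing south
step 6 (straight(1)): (13, -5) facing south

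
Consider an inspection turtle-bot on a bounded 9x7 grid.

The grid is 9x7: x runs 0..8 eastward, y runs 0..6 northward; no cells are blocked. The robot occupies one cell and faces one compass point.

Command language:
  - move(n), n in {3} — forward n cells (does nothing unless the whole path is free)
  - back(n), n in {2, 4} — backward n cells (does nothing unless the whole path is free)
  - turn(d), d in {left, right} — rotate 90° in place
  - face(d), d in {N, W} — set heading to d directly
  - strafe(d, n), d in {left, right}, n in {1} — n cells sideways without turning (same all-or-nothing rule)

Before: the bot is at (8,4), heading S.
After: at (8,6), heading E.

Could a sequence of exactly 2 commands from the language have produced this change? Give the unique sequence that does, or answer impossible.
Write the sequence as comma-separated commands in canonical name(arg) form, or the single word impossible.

key: running turn(left) before back(2) would end elsewhere — order is forced
from: at (8,4), heading S
t=1 back(2) ⇒ at (8,6), heading S
t=2 turn(left) ⇒ at (8,6), heading E
uniquely the one of 81 2-step routes that fits.

back(2), turn(left)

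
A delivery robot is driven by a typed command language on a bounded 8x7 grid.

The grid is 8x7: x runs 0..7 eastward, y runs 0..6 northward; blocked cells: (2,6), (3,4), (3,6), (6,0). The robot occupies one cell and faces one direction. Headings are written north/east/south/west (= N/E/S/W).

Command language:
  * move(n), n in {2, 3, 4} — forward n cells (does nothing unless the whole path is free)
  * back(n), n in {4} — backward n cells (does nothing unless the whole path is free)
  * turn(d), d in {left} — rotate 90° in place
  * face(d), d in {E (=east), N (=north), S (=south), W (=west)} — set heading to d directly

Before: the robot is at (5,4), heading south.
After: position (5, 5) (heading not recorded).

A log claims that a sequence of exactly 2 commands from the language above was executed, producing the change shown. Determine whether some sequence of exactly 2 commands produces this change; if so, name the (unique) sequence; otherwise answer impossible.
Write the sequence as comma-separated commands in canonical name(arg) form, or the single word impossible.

move(3), back(4)

key: order matters: swapping move(3) and back(4) lands elsewhere
begin: at (5,4), heading south
step 1 (move(3)): at (5,1), heading south
step 2 (back(4)): at (5,5), heading south
no rival 2-sequence matches.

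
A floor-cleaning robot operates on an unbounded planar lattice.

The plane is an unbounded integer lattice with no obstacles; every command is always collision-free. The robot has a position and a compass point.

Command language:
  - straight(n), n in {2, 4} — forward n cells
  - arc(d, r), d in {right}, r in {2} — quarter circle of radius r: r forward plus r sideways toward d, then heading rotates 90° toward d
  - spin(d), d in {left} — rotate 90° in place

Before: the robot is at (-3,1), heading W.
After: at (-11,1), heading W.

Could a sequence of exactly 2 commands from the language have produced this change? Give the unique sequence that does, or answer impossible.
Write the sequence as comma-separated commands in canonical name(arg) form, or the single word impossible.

straight(4), straight(4)

key: heading stays W — no command in the sequence turns
initial: at (-3,1), heading W
[1] after straight(4): at (-7,1), heading W
[2] after straight(4): at (-11,1), heading W
no rival 2-sequence matches.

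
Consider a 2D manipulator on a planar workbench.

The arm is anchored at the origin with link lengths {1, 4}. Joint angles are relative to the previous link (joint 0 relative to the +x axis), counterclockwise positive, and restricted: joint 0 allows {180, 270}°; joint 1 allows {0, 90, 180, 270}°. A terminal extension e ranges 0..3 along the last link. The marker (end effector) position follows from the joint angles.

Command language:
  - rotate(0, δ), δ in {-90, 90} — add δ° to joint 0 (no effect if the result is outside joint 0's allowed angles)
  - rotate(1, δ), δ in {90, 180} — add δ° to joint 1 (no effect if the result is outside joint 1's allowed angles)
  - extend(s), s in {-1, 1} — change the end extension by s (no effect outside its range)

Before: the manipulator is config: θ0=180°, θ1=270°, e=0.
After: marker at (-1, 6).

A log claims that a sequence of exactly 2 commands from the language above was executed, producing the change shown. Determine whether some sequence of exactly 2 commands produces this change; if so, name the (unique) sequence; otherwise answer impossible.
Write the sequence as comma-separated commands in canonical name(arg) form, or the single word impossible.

extend(1), extend(1)

from: config: θ0=180°, θ1=270°, e=0
t=1 extend(1) ⇒ config: θ0=180°, θ1=270°, e=1
t=2 extend(1) ⇒ config: θ0=180°, θ1=270°, e=2
no rival 2-sequence matches.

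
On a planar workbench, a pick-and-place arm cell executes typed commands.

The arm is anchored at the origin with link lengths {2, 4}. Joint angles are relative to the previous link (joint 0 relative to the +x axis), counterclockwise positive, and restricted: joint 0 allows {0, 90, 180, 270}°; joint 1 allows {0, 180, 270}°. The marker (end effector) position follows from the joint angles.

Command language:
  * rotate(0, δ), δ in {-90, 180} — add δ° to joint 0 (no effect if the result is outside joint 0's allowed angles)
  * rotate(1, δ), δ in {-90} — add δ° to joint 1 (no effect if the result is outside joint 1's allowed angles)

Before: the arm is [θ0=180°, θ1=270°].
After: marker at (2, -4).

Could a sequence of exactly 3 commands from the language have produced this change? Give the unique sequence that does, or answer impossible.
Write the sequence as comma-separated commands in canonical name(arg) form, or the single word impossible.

rotate(0, 180), rotate(0, 180), rotate(0, 180)

start: [θ0=180°, θ1=270°]
t=1 rotate(0, 180) ⇒ [θ0=0°, θ1=270°]
t=2 rotate(0, 180) ⇒ [θ0=180°, θ1=270°]
t=3 rotate(0, 180) ⇒ [θ0=0°, θ1=270°]
no other 3-command option fits: unique.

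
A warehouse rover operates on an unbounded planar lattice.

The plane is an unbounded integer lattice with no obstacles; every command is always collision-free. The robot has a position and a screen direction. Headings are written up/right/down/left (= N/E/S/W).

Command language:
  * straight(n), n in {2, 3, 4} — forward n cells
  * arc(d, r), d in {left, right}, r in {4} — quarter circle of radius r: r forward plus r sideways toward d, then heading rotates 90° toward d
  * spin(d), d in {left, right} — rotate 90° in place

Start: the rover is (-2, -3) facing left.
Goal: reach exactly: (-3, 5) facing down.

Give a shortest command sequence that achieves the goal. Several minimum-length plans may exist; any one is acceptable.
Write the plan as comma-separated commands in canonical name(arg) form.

arc(right, 4), straight(4), spin(right), straight(3), spin(right)

initial: (-2, -3) facing left
t=1 arc(right, 4) ⇒ (-6, 1) facing up
t=2 straight(4) ⇒ (-6, 5) facing up
t=3 spin(right) ⇒ (-6, 5) facing right
t=4 straight(3) ⇒ (-3, 5) facing right
t=5 spin(right) ⇒ (-3, 5) facing down
shorter routes all fall short; 5 is best.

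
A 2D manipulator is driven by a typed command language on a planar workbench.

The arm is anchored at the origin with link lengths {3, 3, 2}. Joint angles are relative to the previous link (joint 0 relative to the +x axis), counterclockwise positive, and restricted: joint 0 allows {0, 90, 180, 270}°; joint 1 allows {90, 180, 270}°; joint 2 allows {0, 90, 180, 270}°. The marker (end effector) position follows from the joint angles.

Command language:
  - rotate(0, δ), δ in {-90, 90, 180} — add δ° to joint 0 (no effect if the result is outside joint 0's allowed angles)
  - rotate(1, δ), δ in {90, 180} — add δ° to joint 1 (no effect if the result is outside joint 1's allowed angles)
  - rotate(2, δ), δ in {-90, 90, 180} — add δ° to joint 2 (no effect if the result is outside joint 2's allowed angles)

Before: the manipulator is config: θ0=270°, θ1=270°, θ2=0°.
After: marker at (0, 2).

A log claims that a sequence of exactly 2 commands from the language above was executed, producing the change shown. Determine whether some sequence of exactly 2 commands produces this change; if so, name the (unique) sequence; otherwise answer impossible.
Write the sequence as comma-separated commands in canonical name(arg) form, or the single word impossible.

rotate(1, 180), rotate(1, 90)

key: order matters: swapping rotate(1, 180) and rotate(1, 90) lands elsewhere
t0: config: θ0=270°, θ1=270°, θ2=0°
[1] after rotate(1, 180): config: θ0=270°, θ1=90°, θ2=0°
[2] after rotate(1, 90): config: θ0=270°, θ1=180°, θ2=0°
no rival 2-sequence matches.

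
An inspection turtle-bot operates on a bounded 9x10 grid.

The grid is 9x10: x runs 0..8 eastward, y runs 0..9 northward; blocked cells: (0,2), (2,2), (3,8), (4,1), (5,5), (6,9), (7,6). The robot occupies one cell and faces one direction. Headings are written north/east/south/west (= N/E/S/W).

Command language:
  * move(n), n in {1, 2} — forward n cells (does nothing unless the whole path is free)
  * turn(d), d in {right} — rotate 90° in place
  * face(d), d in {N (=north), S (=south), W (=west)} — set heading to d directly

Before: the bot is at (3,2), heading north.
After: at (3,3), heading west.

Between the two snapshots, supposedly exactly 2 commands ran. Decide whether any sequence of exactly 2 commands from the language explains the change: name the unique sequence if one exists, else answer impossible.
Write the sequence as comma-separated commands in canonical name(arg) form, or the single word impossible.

key: position moved to (3,3) AND the heading swung to W — translation plus rotation needed
initial: at (3,2), heading north
[1] after move(1): at (3,3), heading north
[2] after face(W): at (3,3), heading west
no other 2-command option fits: unique.

move(1), face(W)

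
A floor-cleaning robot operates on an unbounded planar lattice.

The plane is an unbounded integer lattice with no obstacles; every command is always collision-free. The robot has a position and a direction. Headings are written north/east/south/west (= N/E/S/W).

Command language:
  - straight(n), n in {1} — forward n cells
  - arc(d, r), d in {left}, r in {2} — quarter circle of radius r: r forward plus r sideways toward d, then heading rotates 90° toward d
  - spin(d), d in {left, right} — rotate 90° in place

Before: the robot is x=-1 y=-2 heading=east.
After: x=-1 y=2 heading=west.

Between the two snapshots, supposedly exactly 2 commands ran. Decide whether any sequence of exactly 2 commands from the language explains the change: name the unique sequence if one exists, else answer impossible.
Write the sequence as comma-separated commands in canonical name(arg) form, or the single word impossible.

key: cell and facing (now W) both changed — the 2 commands mix motion and turning
begin: x=-1 y=-2 heading=east
step 1 (arc(left, 2)): x=1 y=0 heading=north
step 2 (arc(left, 2)): x=-1 y=2 heading=west
no other 2-command option fits: unique.

arc(left, 2), arc(left, 2)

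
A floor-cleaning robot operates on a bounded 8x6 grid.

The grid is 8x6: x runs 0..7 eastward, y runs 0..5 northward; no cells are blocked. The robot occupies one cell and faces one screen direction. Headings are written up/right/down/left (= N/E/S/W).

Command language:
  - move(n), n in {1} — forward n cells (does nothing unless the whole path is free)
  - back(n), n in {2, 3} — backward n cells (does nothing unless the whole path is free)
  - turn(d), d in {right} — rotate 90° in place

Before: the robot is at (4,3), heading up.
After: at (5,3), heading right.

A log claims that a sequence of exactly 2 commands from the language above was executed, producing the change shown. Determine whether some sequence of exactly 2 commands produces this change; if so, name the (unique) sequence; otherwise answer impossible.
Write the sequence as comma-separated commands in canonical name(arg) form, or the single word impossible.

turn(right), move(1)

key: order matters: swapping turn(right) and move(1) lands elsewhere
t0: at (4,3), heading up
1. turn(right) → at (4,3), heading right
2. move(1) → at (5,3), heading right
no rival 2-sequence matches.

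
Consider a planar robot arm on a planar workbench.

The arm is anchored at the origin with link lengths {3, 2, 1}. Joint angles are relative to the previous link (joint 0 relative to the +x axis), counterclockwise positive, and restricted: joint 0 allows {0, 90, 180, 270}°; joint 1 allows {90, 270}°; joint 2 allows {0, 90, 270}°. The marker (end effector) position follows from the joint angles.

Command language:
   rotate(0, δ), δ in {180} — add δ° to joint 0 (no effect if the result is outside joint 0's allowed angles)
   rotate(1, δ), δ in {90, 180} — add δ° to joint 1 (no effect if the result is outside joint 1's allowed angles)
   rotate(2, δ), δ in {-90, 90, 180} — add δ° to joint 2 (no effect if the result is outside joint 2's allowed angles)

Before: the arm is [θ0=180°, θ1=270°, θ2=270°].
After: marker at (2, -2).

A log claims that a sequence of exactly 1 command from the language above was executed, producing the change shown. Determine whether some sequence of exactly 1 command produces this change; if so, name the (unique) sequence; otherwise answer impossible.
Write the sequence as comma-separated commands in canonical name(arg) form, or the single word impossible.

initial: [θ0=180°, θ1=270°, θ2=270°]
t=1 rotate(0, 180) ⇒ [θ0=0°, θ1=270°, θ2=270°]
no rival 1-sequence matches.

rotate(0, 180)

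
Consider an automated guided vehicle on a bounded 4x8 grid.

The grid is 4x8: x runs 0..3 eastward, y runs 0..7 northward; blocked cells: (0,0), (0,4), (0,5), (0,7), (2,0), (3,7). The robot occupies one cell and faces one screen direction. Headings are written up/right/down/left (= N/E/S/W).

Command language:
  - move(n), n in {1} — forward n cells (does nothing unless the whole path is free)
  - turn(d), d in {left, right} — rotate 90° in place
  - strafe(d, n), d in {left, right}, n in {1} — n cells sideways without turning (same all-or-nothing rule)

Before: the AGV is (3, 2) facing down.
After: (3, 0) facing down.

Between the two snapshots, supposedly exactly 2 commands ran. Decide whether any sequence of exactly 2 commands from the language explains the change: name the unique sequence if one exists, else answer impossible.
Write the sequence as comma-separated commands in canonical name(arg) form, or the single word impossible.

key: heading stays S — no command in the sequence turns
t0: (3, 2) facing down
t=1 move(1) ⇒ (3, 1) facing down
t=2 move(1) ⇒ (3, 0) facing down
no rival 2-sequence matches.

move(1), move(1)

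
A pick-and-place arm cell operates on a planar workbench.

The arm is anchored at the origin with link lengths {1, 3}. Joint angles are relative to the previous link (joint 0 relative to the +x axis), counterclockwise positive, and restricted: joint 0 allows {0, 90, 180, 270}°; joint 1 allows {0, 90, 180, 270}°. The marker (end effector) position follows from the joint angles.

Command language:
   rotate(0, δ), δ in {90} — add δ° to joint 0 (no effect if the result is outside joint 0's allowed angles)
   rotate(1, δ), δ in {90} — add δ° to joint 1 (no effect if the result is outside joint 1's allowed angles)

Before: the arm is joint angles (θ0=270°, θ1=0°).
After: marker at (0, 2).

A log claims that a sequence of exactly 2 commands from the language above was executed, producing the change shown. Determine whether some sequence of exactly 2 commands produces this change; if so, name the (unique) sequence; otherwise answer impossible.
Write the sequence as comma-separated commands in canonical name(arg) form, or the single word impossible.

begin: joint angles (θ0=270°, θ1=0°)
t=1 rotate(1, 90) ⇒ joint angles (θ0=270°, θ1=90°)
t=2 rotate(1, 90) ⇒ joint angles (θ0=270°, θ1=180°)
uniquely the one of 4 2-step routes that fits.

rotate(1, 90), rotate(1, 90)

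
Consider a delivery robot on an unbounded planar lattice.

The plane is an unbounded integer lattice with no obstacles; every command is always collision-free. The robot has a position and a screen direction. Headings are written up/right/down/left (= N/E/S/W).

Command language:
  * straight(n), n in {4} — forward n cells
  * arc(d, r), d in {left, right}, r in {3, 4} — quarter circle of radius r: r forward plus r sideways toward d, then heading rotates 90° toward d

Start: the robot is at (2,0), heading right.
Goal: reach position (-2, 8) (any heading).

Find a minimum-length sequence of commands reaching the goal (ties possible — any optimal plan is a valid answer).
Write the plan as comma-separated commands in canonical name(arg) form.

initial: at (2,0), heading right
1. arc(left, 4) → at (6,4), heading up
2. arc(left, 4) → at (2,8), heading left
3. straight(4) → at (-2,8), heading left
nothing shorter than 3 reaches the goal.

arc(left, 4), arc(left, 4), straight(4)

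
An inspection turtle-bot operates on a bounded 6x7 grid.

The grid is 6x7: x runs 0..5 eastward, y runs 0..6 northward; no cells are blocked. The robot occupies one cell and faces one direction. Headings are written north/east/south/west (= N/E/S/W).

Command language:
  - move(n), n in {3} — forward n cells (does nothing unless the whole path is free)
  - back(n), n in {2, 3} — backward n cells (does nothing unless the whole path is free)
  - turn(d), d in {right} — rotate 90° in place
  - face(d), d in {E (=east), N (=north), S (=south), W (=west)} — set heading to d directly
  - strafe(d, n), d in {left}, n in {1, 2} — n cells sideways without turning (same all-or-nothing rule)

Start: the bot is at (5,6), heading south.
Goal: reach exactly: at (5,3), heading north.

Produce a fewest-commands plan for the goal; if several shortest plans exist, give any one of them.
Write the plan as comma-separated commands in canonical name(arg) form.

face(N), back(3)

initial: at (5,6), heading south
t=1 face(N) ⇒ at (5,6), heading north
t=2 back(3) ⇒ at (5,3), heading north
no 1-step plan works, so 2 is optimal.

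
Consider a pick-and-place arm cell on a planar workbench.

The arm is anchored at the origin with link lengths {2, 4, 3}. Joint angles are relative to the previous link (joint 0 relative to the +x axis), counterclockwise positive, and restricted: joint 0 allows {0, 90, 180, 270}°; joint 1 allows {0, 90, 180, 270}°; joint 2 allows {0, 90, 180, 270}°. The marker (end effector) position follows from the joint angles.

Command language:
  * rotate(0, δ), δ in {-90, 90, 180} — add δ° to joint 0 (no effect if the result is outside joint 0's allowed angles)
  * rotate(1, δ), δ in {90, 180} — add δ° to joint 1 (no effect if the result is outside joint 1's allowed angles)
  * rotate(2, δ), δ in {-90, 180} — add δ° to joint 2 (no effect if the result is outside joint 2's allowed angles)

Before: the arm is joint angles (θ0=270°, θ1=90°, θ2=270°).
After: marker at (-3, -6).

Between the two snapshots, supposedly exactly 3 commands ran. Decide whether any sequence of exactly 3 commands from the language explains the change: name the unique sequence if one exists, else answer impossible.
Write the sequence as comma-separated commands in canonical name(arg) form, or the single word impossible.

rotate(1, 90), rotate(1, 90), rotate(1, 90)

t0: joint angles (θ0=270°, θ1=90°, θ2=270°)
1. rotate(1, 90) → joint angles (θ0=270°, θ1=180°, θ2=270°)
2. rotate(1, 90) → joint angles (θ0=270°, θ1=270°, θ2=270°)
3. rotate(1, 90) → joint angles (θ0=270°, θ1=0°, θ2=270°)
uniquely the one of 343 3-step routes that fits.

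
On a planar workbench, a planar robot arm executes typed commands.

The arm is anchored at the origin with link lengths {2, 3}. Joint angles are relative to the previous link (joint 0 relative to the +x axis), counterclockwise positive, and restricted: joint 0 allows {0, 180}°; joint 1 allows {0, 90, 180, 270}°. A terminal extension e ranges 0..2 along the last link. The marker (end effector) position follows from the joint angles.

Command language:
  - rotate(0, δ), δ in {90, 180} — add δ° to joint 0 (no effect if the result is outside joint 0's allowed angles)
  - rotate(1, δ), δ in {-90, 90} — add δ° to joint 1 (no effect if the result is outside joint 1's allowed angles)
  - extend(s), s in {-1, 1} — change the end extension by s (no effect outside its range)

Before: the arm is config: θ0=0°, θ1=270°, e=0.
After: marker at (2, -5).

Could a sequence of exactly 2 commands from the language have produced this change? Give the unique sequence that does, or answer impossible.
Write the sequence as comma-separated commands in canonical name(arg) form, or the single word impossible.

initial: config: θ0=0°, θ1=270°, e=0
t=1 extend(1) ⇒ config: θ0=0°, θ1=270°, e=1
t=2 extend(1) ⇒ config: θ0=0°, θ1=270°, e=2
no other 2-command option fits: unique.

extend(1), extend(1)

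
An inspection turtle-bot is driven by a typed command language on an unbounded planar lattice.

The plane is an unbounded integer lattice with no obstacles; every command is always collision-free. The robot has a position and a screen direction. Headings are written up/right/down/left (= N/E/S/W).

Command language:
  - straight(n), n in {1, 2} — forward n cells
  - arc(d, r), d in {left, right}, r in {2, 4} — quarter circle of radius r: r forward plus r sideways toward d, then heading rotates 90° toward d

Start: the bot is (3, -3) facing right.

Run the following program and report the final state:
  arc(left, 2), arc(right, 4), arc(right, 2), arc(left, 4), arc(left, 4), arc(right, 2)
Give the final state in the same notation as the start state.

(21, 3) facing right

begin: (3, -3) facing right
[1] after arc(left, 2): (5, -1) facing up
[2] after arc(right, 4): (9, 3) facing right
[3] after arc(right, 2): (11, 1) facing down
[4] after arc(left, 4): (15, -3) facing right
[5] after arc(left, 4): (19, 1) facing up
[6] after arc(right, 2): (21, 3) facing right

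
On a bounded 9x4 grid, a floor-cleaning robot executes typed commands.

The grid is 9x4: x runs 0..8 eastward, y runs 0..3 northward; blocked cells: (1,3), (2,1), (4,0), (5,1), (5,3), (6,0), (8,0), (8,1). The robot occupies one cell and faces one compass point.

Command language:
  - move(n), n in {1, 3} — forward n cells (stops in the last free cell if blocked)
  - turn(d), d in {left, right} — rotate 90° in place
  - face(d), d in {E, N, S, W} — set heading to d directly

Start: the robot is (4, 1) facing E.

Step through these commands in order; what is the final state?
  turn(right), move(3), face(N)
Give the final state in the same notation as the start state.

t0: (4, 1) facing E
[1] after turn(right): (4, 1) facing S
[2] after move(3): (4, 1) facing S
[3] after face(N): (4, 1) facing N

(4, 1) facing N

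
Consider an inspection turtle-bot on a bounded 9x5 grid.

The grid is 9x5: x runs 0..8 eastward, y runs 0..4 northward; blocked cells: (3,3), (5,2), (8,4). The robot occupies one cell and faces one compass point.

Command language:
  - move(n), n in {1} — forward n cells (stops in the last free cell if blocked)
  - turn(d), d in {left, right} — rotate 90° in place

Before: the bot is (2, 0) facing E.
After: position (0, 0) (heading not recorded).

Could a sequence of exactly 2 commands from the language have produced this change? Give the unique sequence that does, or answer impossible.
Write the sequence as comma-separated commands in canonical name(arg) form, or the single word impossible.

every 2-command combo misses the target.

impossible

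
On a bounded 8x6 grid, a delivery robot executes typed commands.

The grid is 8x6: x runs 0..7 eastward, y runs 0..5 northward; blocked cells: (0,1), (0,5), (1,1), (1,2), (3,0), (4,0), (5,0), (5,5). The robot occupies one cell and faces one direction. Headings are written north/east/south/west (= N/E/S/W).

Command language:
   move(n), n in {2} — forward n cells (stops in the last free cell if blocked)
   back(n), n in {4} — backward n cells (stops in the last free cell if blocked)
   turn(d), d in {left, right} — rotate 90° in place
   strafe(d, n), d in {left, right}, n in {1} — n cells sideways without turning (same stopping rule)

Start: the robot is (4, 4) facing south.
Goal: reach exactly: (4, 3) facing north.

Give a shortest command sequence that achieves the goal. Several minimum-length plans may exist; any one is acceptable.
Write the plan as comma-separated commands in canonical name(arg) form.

t0: (4, 4) facing south
step 1 (turn(left)): (4, 4) facing east
step 2 (strafe(right, 1)): (4, 3) facing east
step 3 (turn(left)): (4, 3) facing north
no 2-step plan works, so 3 is optimal.

turn(left), strafe(right, 1), turn(left)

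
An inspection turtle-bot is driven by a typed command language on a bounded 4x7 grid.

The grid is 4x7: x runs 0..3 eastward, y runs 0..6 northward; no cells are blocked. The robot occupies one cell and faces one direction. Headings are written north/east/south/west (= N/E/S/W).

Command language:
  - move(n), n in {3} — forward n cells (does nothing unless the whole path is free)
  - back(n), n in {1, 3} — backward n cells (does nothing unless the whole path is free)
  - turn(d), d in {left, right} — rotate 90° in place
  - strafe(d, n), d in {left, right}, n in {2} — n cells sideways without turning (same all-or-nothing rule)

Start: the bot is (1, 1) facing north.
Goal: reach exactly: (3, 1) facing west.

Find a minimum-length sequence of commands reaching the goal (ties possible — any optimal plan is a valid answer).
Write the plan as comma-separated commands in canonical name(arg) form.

begin: (1, 1) facing north
t=1 strafe(right, 2) ⇒ (3, 1) facing north
t=2 turn(left) ⇒ (3, 1) facing west
nothing shorter than 2 reaches the goal.

strafe(right, 2), turn(left)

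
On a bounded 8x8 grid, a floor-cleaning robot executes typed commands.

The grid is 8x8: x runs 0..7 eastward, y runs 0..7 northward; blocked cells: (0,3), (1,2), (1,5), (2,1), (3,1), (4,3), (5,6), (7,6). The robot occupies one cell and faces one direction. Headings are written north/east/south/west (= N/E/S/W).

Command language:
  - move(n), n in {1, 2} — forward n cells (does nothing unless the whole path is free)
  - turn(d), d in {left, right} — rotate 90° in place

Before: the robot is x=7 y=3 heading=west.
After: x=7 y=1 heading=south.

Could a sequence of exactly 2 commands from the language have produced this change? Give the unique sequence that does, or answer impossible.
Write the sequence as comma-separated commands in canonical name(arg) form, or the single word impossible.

key: order matters: swapping turn(left) and move(2) lands elsewhere
start: x=7 y=3 heading=west
[1] after turn(left): x=7 y=3 heading=south
[2] after move(2): x=7 y=1 heading=south
no rival 2-sequence matches.

turn(left), move(2)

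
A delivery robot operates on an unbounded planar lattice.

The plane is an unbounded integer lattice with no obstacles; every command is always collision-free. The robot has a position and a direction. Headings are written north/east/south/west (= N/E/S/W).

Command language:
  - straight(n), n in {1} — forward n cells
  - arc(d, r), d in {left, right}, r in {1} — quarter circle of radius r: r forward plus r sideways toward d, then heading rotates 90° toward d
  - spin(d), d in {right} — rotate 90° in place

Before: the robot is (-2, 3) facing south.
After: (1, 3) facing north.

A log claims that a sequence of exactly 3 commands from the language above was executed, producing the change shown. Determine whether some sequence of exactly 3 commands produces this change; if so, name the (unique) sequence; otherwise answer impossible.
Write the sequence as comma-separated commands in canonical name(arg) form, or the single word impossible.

arc(left, 1), straight(1), arc(left, 1)

key: cell and facing (now N) both changed — the 3 commands mix motion and turning
start: (-2, 3) facing south
[1] after arc(left, 1): (-1, 2) facing east
[2] after straight(1): (0, 2) facing east
[3] after arc(left, 1): (1, 3) facing north
uniquely the one of 64 3-step routes that fits.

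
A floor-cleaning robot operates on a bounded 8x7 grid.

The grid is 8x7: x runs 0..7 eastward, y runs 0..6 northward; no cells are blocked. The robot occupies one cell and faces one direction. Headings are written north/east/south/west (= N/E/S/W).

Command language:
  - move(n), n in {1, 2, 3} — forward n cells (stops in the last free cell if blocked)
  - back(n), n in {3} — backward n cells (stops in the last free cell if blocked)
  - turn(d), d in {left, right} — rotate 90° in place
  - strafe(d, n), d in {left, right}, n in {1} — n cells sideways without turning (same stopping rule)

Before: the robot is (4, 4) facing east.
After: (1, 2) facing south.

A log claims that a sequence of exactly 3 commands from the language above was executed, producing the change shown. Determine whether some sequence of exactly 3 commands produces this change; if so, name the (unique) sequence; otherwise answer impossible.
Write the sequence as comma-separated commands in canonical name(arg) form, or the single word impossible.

key: position moved to (1,2) AND the heading swung to S — translation plus rotation needed
t0: (4, 4) facing east
[1] after back(3): (1, 4) facing east
[2] after turn(right): (1, 4) facing south
[3] after move(2): (1, 2) facing south
no other 3-command option fits: unique.

back(3), turn(right), move(2)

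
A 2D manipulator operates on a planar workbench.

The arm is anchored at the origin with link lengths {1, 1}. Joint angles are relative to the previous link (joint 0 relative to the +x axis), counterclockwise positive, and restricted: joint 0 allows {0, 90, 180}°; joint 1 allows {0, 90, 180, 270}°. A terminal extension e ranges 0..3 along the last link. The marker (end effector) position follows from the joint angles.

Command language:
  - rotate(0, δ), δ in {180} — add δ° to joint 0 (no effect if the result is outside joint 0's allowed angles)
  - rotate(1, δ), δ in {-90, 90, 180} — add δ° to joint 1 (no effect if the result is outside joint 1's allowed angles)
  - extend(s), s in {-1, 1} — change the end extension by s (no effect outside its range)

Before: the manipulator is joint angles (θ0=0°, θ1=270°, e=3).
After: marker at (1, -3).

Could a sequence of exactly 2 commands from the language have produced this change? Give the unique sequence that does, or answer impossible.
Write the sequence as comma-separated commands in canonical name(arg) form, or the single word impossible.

key: order matters: swapping extend(1) and extend(-1) lands elsewhere
from: joint angles (θ0=0°, θ1=270°, e=3)
t=1 extend(1) ⇒ joint angles (θ0=0°, θ1=270°, e=3)
t=2 extend(-1) ⇒ joint angles (θ0=0°, θ1=270°, e=2)
uniquely the one of 36 2-step routes that fits.

extend(1), extend(-1)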